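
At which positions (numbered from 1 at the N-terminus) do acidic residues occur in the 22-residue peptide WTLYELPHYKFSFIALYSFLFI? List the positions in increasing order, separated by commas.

Aspartate (D) and glutamate (E) have carboxylic-acid side chains and are the acidic amino acids.
Matching residues: E5.

5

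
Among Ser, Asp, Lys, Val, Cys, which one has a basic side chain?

K, R, and H are the three residues with basic side chains (ε-amine, guanidinium, and imidazole respectively).
Of the listed options, only Lys belongs to this group.

Lys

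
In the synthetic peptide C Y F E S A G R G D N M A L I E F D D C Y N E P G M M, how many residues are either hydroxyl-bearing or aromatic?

5

Hydroxyl-bearing: S, T, Y. Aromatic: F, W, Y.
Hydroxyl-bearing residues here: Y2, S5, Y21 (3).
Aromatic residues here: Y2, F3, F17, Y21 (4).
Y is in both groups, so the 2 Y residues must not be double-counted.
Total = 3 + 4 − 2 = 5.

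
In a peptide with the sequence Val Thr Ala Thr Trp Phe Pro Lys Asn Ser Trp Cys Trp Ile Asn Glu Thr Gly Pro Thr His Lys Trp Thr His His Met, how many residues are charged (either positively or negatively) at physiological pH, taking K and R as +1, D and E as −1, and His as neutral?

Charged side chains at pH ~7.4: K, R (positive); D, E (negative).
Matching residues: Lys8, Glu16, Lys22.

3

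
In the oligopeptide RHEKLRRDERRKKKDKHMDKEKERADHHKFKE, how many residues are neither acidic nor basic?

Acidic: D, E. Basic: K, R, H. All other residues are neither.
Matching residues: L5, M18, A25, F30.

4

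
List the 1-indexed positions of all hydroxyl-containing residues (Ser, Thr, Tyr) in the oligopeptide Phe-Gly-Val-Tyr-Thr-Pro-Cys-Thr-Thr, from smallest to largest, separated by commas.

Matching residues: Tyr4, Thr5, Thr8, Thr9.

4, 5, 8, 9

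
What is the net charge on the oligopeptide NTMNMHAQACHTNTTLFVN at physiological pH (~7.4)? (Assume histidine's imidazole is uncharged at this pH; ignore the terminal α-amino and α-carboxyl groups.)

0

At pH ~7.4 the Lys and Arg side chains are protonated (+1), the Asp and Glu side chains are deprotonated (−1), and with His taken as neutral all other side chains carry no charge.
Positive (K, R): none → +0.
Negative (D, E): none → −0.
Net charge = (+0) + (−0) = 0.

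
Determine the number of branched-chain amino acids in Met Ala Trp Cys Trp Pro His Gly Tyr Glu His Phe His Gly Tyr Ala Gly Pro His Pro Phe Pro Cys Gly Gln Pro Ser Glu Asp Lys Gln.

0

V, L, and I make up the branched-chain aliphatic group.
None of the 31 residues belong to this group.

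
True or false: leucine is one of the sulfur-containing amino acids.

False

The sulfur-bearing residues are cysteine (–SH) and methionine (–S–CH₃).
Leucine is not in this group.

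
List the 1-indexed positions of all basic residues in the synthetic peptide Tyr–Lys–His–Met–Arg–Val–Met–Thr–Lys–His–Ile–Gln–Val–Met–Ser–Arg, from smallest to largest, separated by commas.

K, R, and H are the three residues with basic side chains (ε-amine, guanidinium, and imidazole respectively).
Matching residues: Lys2, His3, Arg5, Lys9, His10, Arg16.

2, 3, 5, 9, 10, 16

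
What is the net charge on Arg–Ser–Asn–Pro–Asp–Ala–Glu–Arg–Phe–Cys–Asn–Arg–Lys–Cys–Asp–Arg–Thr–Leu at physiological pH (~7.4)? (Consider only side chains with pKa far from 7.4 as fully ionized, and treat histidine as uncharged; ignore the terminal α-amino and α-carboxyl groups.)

At pH ~7.4 the Lys and Arg side chains are protonated (+1), the Asp and Glu side chains are deprotonated (−1), and with His taken as neutral all other side chains carry no charge.
Positive (K, R): Arg1, Arg8, Arg12, Lys13, Arg16 → +5.
Negative (D, E): Asp5, Glu7, Asp15 → −3.
Net charge = (+5) + (−3) = +2.

+2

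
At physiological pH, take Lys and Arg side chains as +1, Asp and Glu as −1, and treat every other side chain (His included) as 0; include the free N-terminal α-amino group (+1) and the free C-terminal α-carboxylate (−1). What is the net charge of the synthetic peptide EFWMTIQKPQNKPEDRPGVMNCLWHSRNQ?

Positive (K, R): K8, K12, R16, R27 → +4.
Negative (D, E): E1, E14, D15 → −3.
The N-terminus (+1) and C-terminus (−1) cancel.
Net charge = (+4) + (−3) = +1.

+1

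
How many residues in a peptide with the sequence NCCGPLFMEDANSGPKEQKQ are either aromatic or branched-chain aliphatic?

Aromatic: F, W, Y. Branched-chain aliphatic: I, L, V.
Aromatic residues here: F7 (1).
Branched-chain aliphatic residues here: L6 (1).
The two groups share no amino acid, so total = 1 + 1 = 2.

2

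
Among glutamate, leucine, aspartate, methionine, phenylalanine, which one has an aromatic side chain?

phenylalanine

F, W, and Y each carry an aromatic ring on the side chain.
Of the listed options, only phenylalanine belongs to this group.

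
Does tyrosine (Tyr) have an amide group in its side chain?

No

Only N (asparagine) and Q (glutamine) carry a side-chain carboxamide.
Tyrosine is not in this group.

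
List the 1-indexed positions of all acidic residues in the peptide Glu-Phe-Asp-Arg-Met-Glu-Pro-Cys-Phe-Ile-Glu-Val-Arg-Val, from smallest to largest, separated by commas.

1, 3, 6, 11

The acidic residues are Asp (D) and Glu (E), whose side chains end in a carboxylate group.
Matching residues: Glu1, Asp3, Glu6, Glu11.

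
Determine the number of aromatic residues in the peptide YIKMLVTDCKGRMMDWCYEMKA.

F, W, and Y each carry an aromatic ring on the side chain.
Matching residues: Y1, W16, Y18.

3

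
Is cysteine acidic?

No

The acidic residues are Asp (D) and Glu (E), whose side chains end in a carboxylate group.
Cysteine is not in this group.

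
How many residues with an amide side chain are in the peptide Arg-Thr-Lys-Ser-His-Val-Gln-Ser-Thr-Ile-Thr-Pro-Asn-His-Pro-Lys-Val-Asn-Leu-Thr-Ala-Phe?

The amide-side-chain residues are Asn (N) and Gln (Q).
Matching residues: Gln7, Asn13, Asn18.

3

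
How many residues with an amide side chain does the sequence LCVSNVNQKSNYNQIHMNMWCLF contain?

The amide-side-chain residues are Asn (N) and Gln (Q).
Matching residues: N5, N7, Q8, N11, N13, Q14, N18.

7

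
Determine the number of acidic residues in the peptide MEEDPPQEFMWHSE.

5

Only D (aspartate) and E (glutamate) carry a side-chain carboxylic acid.
Matching residues: E2, E3, D4, E8, E14.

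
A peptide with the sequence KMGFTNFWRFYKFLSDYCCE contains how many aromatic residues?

The aromatic amino acids are Phe (F, benzyl), Trp (W, indole), and Tyr (Y, phenol).
Matching residues: F4, F7, W8, F10, Y11, F13, Y17.

7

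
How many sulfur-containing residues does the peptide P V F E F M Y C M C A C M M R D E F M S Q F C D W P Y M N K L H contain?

Cysteine (C, thiol) and methionine (M, thioether) are the two sulfur-containing amino acids.
Matching residues: M6, C8, M9, C10, C12, M13, M14, M19, C23, M28.

10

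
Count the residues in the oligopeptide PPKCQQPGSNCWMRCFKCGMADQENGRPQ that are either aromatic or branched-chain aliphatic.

Aromatic: F, W, Y. Branched-chain aliphatic: I, L, V.
Aromatic residues here: W12, F16 (2).
Branched-chain aliphatic residues here: none (0).
The two groups share no amino acid, so total = 2 + 0 = 2.

2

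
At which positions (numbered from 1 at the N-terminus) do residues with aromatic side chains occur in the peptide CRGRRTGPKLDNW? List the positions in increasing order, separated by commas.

13

The aromatic amino acids are Phe (F, benzyl), Trp (W, indole), and Tyr (Y, phenol).
Matching residues: W13.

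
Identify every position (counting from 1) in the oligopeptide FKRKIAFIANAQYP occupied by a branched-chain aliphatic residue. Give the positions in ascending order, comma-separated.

The BCAAs are Val, Leu, and Ile — aliphatic side chains with a branch point.
Matching residues: I5, I8.

5, 8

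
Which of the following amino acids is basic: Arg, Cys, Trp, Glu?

K, R, and H are the three residues with basic side chains (ε-amine, guanidinium, and imidazole respectively).
Of the listed options, only Arg belongs to this group.

Arg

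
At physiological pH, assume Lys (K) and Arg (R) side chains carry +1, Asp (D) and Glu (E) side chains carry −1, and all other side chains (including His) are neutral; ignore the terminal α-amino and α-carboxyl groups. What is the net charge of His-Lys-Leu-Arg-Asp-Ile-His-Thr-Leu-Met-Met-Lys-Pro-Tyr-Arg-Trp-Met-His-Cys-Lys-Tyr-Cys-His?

+4

Positive (K, R): Lys2, Arg4, Lys12, Arg15, Lys20 → +5.
Negative (D, E): Asp5 → −1.
Net charge = (+5) + (−1) = +4.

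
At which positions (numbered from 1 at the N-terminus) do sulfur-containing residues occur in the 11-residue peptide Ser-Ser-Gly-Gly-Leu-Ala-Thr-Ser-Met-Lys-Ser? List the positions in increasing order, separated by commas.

Only Cys (C) and Met (M) have a sulfur atom in the side chain.
Matching residues: Met9.

9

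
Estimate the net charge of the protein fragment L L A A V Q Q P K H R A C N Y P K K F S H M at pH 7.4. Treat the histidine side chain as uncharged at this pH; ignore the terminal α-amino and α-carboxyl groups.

+4

Near pH 7.4, K and R contribute +1 each, D and E contribute −1 each, and every other side chain (His included, as stated) is uncharged.
Positive (K, R): K9, R11, K17, K18 → +4.
Negative (D, E): none → −0.
Net charge = (+4) + (−0) = +4.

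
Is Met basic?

No

K, R, and H are the three residues with basic side chains (ε-amine, guanidinium, and imidazole respectively).
Methionine is not in this group.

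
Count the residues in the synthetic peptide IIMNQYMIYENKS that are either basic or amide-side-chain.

Basic: H, K, R. Amide-side-chain: N, Q.
Basic residues here: K12 (1).
Amide-side-chain residues here: N4, Q5, N11 (3).
The two groups share no amino acid, so total = 1 + 3 = 4.

4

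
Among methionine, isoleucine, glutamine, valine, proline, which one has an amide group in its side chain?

glutamine

Only N (asparagine) and Q (glutamine) carry a side-chain carboxamide.
Of the listed options, only glutamine belongs to this group.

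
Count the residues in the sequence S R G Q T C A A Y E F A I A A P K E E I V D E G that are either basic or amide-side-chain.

3

Basic: H, K, R. Amide-side-chain: N, Q.
Basic residues here: R2, K17 (2).
Amide-side-chain residues here: Q4 (1).
The two groups share no amino acid, so total = 2 + 1 = 3.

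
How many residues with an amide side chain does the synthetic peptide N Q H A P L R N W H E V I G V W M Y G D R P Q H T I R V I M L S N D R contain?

5

Asparagine (N) and glutamine (Q) have uncharged amide side chains.
Matching residues: N1, Q2, N8, Q23, N33.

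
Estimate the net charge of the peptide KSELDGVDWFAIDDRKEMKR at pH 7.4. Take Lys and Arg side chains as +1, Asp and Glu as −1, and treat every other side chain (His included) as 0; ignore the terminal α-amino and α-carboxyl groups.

-1

Positive (K, R): K1, R15, K16, K19, R20 → +5.
Negative (D, E): E3, D5, D8, D13, D14, E17 → −6.
Net charge = (+5) + (−6) = −1.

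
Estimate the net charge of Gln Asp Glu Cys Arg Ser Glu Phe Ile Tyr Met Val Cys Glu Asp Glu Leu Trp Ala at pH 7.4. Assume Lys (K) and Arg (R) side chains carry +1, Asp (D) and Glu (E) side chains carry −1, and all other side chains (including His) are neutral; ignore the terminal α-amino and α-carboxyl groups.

Positive (K, R): Arg5 → +1.
Negative (D, E): Asp2, Glu3, Glu7, Glu14, Asp15, Glu16 → −6.
Net charge = (+1) + (−6) = −5.

-5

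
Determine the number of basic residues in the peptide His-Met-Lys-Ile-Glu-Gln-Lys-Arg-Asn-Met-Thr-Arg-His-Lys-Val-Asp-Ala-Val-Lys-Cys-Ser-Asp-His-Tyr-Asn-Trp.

9

Lysine (K), arginine (R), and histidine (H) have basic, nitrogen-containing side chains.
Matching residues: His1, Lys3, Lys7, Arg8, Arg12, His13, Lys14, Lys19, His23.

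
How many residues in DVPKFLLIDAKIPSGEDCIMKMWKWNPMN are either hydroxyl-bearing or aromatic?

Hydroxyl-bearing: S, T, Y. Aromatic: F, W, Y.
Hydroxyl-bearing residues here: S14 (1).
Aromatic residues here: F5, W23, W25 (3).
(Y belongs to both groups, but none appear in this sequence.) Total = 1 + 3 = 4.

4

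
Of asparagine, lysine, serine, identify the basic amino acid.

lysine

K, R, and H are the three residues with basic side chains (ε-amine, guanidinium, and imidazole respectively).
Of the listed options, only lysine belongs to this group.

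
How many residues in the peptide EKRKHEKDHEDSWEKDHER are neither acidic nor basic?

2

Acidic: D, E. Basic: K, R, H. All other residues are neither.
Matching residues: S12, W13.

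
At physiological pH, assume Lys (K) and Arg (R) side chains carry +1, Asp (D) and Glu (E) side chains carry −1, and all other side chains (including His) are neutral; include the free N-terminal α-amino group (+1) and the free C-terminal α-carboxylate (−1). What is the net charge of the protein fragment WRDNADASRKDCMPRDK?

+1

Positive (K, R): R2, R9, K10, R15, K17 → +5.
Negative (D, E): D3, D6, D11, D16 → −4.
The N-terminus (+1) and C-terminus (−1) cancel.
Net charge = (+5) + (−4) = +1.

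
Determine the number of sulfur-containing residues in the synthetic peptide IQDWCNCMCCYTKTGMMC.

8

Only Cys (C) and Met (M) have a sulfur atom in the side chain.
Matching residues: C5, C7, M8, C9, C10, M16, M17, C18.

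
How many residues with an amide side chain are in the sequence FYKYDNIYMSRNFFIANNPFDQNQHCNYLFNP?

Only N (asparagine) and Q (glutamine) carry a side-chain carboxamide.
Matching residues: N6, N12, N17, N18, Q22, N23, Q24, N27, N31.

9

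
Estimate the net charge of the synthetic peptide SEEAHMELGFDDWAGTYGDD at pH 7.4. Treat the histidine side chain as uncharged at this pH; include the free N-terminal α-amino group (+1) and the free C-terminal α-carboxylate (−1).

-7

Near pH 7.4, K and R contribute +1 each, D and E contribute −1 each, and every other side chain (His included, as stated) is uncharged.
Positive (K, R): none → +0.
Negative (D, E): E2, E3, E7, D11, D12, D19, D20 → −7.
The N-terminus (+1) and C-terminus (−1) cancel.
Net charge = (+0) + (−7) = −7.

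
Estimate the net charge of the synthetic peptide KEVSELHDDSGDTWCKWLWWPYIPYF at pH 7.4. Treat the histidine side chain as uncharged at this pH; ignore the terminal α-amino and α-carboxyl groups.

At pH ~7.4 the Lys and Arg side chains are protonated (+1), the Asp and Glu side chains are deprotonated (−1), and with His taken as neutral all other side chains carry no charge.
Positive (K, R): K1, K16 → +2.
Negative (D, E): E2, E5, D8, D9, D12 → −5.
Net charge = (+2) + (−5) = −3.

-3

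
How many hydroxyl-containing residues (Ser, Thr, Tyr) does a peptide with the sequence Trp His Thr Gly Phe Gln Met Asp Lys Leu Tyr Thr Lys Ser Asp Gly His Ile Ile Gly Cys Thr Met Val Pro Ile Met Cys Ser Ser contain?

7

Matching residues: Thr3, Tyr11, Thr12, Ser14, Thr22, Ser29, Ser30.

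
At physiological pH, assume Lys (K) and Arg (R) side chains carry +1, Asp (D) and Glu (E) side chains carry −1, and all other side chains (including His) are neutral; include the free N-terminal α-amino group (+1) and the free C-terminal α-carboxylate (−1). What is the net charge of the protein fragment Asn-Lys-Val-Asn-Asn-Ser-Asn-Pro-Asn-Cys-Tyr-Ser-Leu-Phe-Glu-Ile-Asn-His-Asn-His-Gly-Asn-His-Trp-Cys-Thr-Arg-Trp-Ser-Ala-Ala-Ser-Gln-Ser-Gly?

+1

Positive (K, R): Lys2, Arg27 → +2.
Negative (D, E): Glu15 → −1.
The N-terminus (+1) and C-terminus (−1) cancel.
Net charge = (+2) + (−1) = +1.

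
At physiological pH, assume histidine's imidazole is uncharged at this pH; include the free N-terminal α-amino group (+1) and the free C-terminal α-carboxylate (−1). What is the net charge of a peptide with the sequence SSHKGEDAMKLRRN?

At pH ~7.4 the Lys and Arg side chains are protonated (+1), the Asp and Glu side chains are deprotonated (−1), and with His taken as neutral all other side chains carry no charge.
Positive (K, R): K4, K10, R12, R13 → +4.
Negative (D, E): E6, D7 → −2.
The N-terminus (+1) and C-terminus (−1) cancel.
Net charge = (+4) + (−2) = +2.

+2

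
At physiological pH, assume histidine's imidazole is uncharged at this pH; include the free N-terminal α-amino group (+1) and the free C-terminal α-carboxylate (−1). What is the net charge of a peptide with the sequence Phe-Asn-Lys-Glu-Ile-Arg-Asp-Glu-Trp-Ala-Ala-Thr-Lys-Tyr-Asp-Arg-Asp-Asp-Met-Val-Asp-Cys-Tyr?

Near pH 7.4, K and R contribute +1 each, D and E contribute −1 each, and every other side chain (His included, as stated) is uncharged.
Positive (K, R): Lys3, Arg6, Lys13, Arg16 → +4.
Negative (D, E): Glu4, Asp7, Glu8, Asp15, Asp17, Asp18, Asp21 → −7.
The N-terminus (+1) and C-terminus (−1) cancel.
Net charge = (+4) + (−7) = −3.

-3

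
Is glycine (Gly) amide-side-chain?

The amide-side-chain residues are Asn (N) and Gln (Q).
Glycine is not in this group.

No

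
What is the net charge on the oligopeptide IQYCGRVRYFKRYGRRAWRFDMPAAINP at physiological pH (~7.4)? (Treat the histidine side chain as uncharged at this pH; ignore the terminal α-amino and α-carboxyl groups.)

Near pH 7.4, K and R contribute +1 each, D and E contribute −1 each, and every other side chain (His included, as stated) is uncharged.
Positive (K, R): R6, R8, K11, R12, R15, R16, R19 → +7.
Negative (D, E): D21 → −1.
Net charge = (+7) + (−1) = +6.

+6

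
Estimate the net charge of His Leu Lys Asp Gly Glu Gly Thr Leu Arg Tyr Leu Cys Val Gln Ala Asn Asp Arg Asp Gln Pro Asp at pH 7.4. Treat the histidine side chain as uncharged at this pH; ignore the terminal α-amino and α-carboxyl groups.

The side chains ionized at physiological pH are Lys/Arg (+1) and Asp/Glu (−1); with His treated as neutral, nothing else contributes.
Positive (K, R): Lys3, Arg10, Arg19 → +3.
Negative (D, E): Asp4, Glu6, Asp18, Asp20, Asp23 → −5.
Net charge = (+3) + (−5) = −2.

-2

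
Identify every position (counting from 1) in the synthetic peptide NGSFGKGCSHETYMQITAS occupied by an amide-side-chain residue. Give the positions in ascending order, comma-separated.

Matching residues: N1, Q15.

1, 15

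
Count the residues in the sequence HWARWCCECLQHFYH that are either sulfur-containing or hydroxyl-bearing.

Sulfur-containing: C, M. Hydroxyl-bearing: S, T, Y.
Sulfur-containing residues here: C6, C7, C9 (3).
Hydroxyl-bearing residues here: Y14 (1).
The two groups share no amino acid, so total = 3 + 1 = 4.

4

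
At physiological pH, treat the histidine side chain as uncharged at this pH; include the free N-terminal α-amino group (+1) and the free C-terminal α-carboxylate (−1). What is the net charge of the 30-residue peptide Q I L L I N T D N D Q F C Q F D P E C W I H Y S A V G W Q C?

-4

The side chains ionized at physiological pH are Lys/Arg (+1) and Asp/Glu (−1); with His treated as neutral, nothing else contributes.
Positive (K, R): none → +0.
Negative (D, E): D8, D10, D16, E18 → −4.
The N-terminus (+1) and C-terminus (−1) cancel.
Net charge = (+0) + (−4) = −4.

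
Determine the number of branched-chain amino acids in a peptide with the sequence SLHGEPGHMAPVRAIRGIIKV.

6

V, L, and I make up the branched-chain aliphatic group.
Matching residues: L2, V12, I15, I18, I19, V21.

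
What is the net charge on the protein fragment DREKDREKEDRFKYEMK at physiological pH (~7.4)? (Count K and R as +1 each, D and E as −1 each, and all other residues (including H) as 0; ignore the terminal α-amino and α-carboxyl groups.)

Positive (K, R): R2, K4, R6, K8, R11, K13, K17 → +7.
Negative (D, E): D1, E3, D5, E7, E9, D10, E15 → −7.
Net charge = (+7) + (−7) = 0.

0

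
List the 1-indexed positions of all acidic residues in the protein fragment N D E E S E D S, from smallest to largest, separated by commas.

Only D (aspartate) and E (glutamate) carry a side-chain carboxylic acid.
Matching residues: D2, E3, E4, E6, D7.

2, 3, 4, 6, 7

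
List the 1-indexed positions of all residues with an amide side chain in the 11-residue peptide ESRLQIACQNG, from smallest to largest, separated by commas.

5, 9, 10

The amide-side-chain residues are Asn (N) and Gln (Q).
Matching residues: Q5, Q9, N10.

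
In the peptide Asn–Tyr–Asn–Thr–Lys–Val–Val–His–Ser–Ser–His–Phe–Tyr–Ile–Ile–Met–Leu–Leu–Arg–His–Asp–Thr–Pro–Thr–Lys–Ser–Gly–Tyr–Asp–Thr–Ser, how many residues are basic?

6

Lysine (K), arginine (R), and histidine (H) have basic, nitrogen-containing side chains.
Matching residues: Lys5, His8, His11, Arg19, His20, Lys25.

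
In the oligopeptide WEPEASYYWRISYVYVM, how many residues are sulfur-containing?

1

Cysteine (C, thiol) and methionine (M, thioether) are the two sulfur-containing amino acids.
Matching residues: M17.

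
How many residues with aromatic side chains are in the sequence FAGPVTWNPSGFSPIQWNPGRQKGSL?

Phenylalanine (F), tryptophan (W), and tyrosine (Y) have aromatic ring side chains.
Matching residues: F1, W7, F12, W17.

4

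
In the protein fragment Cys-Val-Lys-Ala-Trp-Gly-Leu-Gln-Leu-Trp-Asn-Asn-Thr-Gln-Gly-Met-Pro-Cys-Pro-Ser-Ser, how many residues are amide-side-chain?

4

Asparagine (N) and glutamine (Q) have uncharged amide side chains.
Matching residues: Gln8, Asn11, Asn12, Gln14.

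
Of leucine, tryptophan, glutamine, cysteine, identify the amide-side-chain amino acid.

The amide-side-chain residues are Asn (N) and Gln (Q).
Of the listed options, only glutamine belongs to this group.

glutamine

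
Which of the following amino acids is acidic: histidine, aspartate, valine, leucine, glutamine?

Aspartate (D) and glutamate (E) have carboxylic-acid side chains and are the acidic amino acids.
Of the listed options, only aspartate belongs to this group.

aspartate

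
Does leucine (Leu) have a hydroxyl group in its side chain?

S, T, and Y are the three residues with a side-chain hydroxyl.
Leucine is not in this group.

No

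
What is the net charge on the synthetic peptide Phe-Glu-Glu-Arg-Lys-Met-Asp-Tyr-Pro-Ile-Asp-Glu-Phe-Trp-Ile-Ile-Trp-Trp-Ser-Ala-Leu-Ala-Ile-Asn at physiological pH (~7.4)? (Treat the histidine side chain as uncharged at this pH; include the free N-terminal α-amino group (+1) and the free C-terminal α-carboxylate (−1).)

-3

Near pH 7.4, K and R contribute +1 each, D and E contribute −1 each, and every other side chain (His included, as stated) is uncharged.
Positive (K, R): Arg4, Lys5 → +2.
Negative (D, E): Glu2, Glu3, Asp7, Asp11, Glu12 → −5.
The N-terminus (+1) and C-terminus (−1) cancel.
Net charge = (+2) + (−5) = −3.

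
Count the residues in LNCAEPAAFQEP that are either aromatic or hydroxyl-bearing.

Aromatic: F, W, Y. Hydroxyl-bearing: S, T, Y.
Aromatic residues here: F9 (1).
Hydroxyl-bearing residues here: none (0).
(Y belongs to both groups, but none appear in this sequence.) Total = 1 + 0 = 1.

1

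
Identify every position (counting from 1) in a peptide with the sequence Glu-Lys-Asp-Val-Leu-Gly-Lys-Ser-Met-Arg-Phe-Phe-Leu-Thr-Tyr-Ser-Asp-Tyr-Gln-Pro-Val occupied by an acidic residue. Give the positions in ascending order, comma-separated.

1, 3, 17

Matching residues: Glu1, Asp3, Asp17.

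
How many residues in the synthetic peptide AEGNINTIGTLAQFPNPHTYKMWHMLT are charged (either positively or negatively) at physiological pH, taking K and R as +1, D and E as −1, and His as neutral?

2

Charged side chains at pH ~7.4: K, R (positive); D, E (negative).
Matching residues: E2, K21.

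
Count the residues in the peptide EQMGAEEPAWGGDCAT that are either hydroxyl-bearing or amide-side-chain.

2

Hydroxyl-bearing: S, T, Y. Amide-side-chain: N, Q.
Hydroxyl-bearing residues here: T16 (1).
Amide-side-chain residues here: Q2 (1).
The two groups share no amino acid, so total = 1 + 1 = 2.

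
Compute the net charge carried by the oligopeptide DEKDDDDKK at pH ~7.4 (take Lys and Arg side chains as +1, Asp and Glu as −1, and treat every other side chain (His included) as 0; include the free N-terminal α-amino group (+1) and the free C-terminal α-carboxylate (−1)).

-3

Positive (K, R): K3, K8, K9 → +3.
Negative (D, E): D1, E2, D4, D5, D6, D7 → −6.
The N-terminus (+1) and C-terminus (−1) cancel.
Net charge = (+3) + (−6) = −3.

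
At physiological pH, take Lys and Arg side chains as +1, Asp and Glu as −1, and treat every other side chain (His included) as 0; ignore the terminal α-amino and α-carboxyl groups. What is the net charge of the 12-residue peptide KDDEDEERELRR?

-3

Positive (K, R): K1, R8, R11, R12 → +4.
Negative (D, E): D2, D3, E4, D5, E6, E7, E9 → −7.
Net charge = (+4) + (−7) = −3.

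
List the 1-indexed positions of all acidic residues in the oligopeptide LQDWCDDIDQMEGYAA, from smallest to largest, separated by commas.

Aspartate (D) and glutamate (E) have carboxylic-acid side chains and are the acidic amino acids.
Matching residues: D3, D6, D7, D9, E12.

3, 6, 7, 9, 12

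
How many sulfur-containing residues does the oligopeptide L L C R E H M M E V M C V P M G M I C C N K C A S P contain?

10

The sulfur-bearing residues are cysteine (–SH) and methionine (–S–CH₃).
Matching residues: C3, M7, M8, M11, C12, M15, M17, C19, C20, C23.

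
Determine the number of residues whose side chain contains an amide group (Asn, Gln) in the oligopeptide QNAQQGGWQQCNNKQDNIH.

Matching residues: Q1, N2, Q4, Q5, Q9, Q10, N12, N13, Q15, N17.

10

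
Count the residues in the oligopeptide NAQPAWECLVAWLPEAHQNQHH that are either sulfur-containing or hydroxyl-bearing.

Sulfur-containing: C, M. Hydroxyl-bearing: S, T, Y.
Sulfur-containing residues here: C8 (1).
Hydroxyl-bearing residues here: none (0).
The two groups share no amino acid, so total = 1 + 0 = 1.

1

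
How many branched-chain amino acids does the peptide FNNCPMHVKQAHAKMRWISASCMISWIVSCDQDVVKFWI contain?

The BCAAs are Val, Leu, and Ile — aliphatic side chains with a branch point.
Matching residues: V8, I18, I24, I27, V28, V34, V35, I39.

8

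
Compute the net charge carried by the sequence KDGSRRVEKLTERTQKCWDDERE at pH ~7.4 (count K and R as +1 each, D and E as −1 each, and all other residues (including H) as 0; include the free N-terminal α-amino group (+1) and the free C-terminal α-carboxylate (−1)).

Positive (K, R): K1, R5, R6, K9, R13, K16, R22 → +7.
Negative (D, E): D2, E8, E12, D19, D20, E21, E23 → −7.
The N-terminus (+1) and C-terminus (−1) cancel.
Net charge = (+7) + (−7) = 0.

0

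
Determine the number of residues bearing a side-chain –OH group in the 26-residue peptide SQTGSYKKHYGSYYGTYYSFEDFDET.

13

S, T, and Y are the three residues with a side-chain hydroxyl.
Matching residues: S1, T3, S5, Y6, Y10, S12, Y13, Y14, T16, Y17, Y18, S19, T26.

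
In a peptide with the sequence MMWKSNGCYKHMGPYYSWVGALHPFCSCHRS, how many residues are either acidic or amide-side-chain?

Acidic: D, E. Amide-side-chain: N, Q.
Acidic residues here: none (0).
Amide-side-chain residues here: N6 (1).
The two groups share no amino acid, so total = 0 + 1 = 1.

1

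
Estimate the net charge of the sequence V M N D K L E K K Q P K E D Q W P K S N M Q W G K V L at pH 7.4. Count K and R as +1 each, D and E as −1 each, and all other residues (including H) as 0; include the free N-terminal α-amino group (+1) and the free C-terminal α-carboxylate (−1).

Positive (K, R): K5, K8, K9, K12, K18, K25 → +6.
Negative (D, E): D4, E7, E13, D14 → −4.
The N-terminus (+1) and C-terminus (−1) cancel.
Net charge = (+6) + (−4) = +2.

+2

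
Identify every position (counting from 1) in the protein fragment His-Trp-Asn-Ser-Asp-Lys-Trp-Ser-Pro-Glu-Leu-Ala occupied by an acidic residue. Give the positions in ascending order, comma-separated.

The acidic residues are Asp (D) and Glu (E), whose side chains end in a carboxylate group.
Matching residues: Asp5, Glu10.

5, 10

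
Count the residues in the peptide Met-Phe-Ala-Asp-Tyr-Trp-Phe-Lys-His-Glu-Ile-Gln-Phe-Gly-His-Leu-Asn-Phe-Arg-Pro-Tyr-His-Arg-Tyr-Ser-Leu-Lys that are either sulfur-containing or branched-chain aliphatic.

4

Sulfur-containing: C, M. Branched-chain aliphatic: I, L, V.
Sulfur-containing residues here: Met1 (1).
Branched-chain aliphatic residues here: Ile11, Leu16, Leu26 (3).
The two groups share no amino acid, so total = 1 + 3 = 4.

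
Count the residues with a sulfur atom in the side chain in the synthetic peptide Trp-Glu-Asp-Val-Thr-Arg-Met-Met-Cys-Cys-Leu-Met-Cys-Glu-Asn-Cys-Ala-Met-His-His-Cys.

The sulfur-bearing residues are cysteine (–SH) and methionine (–S–CH₃).
Matching residues: Met7, Met8, Cys9, Cys10, Met12, Cys13, Cys16, Met18, Cys21.

9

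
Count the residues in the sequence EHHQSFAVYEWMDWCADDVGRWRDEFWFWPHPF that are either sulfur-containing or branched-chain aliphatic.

4

Sulfur-containing: C, M. Branched-chain aliphatic: I, L, V.
Sulfur-containing residues here: M12, C15 (2).
Branched-chain aliphatic residues here: V8, V19 (2).
The two groups share no amino acid, so total = 2 + 2 = 4.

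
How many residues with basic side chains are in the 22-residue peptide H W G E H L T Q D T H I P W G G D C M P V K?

4

The basic amino acids are Lys (K), Arg (R), and His (H).
Matching residues: H1, H5, H11, K22.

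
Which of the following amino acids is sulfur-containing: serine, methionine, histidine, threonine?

methionine

Only Cys (C) and Met (M) have a sulfur atom in the side chain.
Of the listed options, only methionine belongs to this group.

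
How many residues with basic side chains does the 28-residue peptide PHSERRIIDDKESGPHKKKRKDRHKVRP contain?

14

Lysine (K), arginine (R), and histidine (H) have basic, nitrogen-containing side chains.
Matching residues: H2, R5, R6, K11, H16, K17, K18, K19, R20, K21, R23, H24, K25, R27.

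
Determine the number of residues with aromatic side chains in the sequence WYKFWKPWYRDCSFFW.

The aromatic amino acids are Phe (F, benzyl), Trp (W, indole), and Tyr (Y, phenol).
Matching residues: W1, Y2, F4, W5, W8, Y9, F14, F15, W16.

9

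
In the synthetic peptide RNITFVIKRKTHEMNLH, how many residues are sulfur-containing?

1

Only Cys (C) and Met (M) have a sulfur atom in the side chain.
Matching residues: M14.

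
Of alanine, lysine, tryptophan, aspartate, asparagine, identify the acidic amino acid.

The acidic residues are Asp (D) and Glu (E), whose side chains end in a carboxylate group.
Of the listed options, only aspartate belongs to this group.

aspartate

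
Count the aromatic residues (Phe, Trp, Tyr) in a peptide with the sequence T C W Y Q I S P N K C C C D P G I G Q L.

Matching residues: W3, Y4.

2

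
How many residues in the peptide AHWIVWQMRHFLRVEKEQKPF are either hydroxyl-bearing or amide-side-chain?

Hydroxyl-bearing: S, T, Y. Amide-side-chain: N, Q.
Hydroxyl-bearing residues here: none (0).
Amide-side-chain residues here: Q7, Q18 (2).
The two groups share no amino acid, so total = 0 + 2 = 2.

2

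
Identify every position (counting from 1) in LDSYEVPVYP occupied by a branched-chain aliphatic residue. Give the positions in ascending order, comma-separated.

V, L, and I make up the branched-chain aliphatic group.
Matching residues: L1, V6, V8.

1, 6, 8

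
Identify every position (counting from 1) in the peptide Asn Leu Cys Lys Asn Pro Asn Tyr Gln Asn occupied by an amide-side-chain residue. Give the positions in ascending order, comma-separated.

Matching residues: Asn1, Asn5, Asn7, Gln9, Asn10.

1, 5, 7, 9, 10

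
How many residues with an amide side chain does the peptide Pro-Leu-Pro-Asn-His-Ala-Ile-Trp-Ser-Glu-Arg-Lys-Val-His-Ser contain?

1

The amide-side-chain residues are Asn (N) and Gln (Q).
Matching residues: Asn4.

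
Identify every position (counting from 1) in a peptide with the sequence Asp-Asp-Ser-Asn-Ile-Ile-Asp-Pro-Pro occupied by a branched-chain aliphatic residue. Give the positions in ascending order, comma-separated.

V, L, and I make up the branched-chain aliphatic group.
Matching residues: Ile5, Ile6.

5, 6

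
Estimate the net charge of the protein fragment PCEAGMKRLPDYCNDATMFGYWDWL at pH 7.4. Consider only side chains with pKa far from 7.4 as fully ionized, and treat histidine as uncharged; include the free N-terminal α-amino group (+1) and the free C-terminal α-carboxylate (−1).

-2

At pH ~7.4 the Lys and Arg side chains are protonated (+1), the Asp and Glu side chains are deprotonated (−1), and with His taken as neutral all other side chains carry no charge.
Positive (K, R): K7, R8 → +2.
Negative (D, E): E3, D11, D15, D23 → −4.
The N-terminus (+1) and C-terminus (−1) cancel.
Net charge = (+2) + (−4) = −2.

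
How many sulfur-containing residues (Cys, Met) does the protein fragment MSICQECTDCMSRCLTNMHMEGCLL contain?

9

Matching residues: M1, C4, C7, C10, M11, C14, M18, M20, C23.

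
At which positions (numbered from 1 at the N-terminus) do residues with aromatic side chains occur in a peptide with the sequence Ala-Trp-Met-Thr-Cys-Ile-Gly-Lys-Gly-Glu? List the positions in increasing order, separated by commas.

The aromatic amino acids are Phe (F, benzyl), Trp (W, indole), and Tyr (Y, phenol).
Matching residues: Trp2.

2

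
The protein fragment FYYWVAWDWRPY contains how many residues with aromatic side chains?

Phenylalanine (F), tryptophan (W), and tyrosine (Y) have aromatic ring side chains.
Matching residues: F1, Y2, Y3, W4, W7, W9, Y12.

7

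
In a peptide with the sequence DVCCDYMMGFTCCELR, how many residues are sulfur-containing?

6

Only Cys (C) and Met (M) have a sulfur atom in the side chain.
Matching residues: C3, C4, M7, M8, C12, C13.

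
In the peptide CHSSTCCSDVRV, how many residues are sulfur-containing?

3

Only Cys (C) and Met (M) have a sulfur atom in the side chain.
Matching residues: C1, C6, C7.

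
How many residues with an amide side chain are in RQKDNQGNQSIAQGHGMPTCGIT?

6

The amide-side-chain residues are Asn (N) and Gln (Q).
Matching residues: Q2, N5, Q6, N8, Q9, Q13.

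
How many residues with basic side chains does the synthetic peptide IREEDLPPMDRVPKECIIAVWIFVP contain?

3

The basic amino acids are Lys (K), Arg (R), and His (H).
Matching residues: R2, R11, K14.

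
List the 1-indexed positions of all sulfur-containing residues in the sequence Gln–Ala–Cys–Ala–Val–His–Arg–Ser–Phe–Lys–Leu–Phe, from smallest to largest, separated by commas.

Only Cys (C) and Met (M) have a sulfur atom in the side chain.
Matching residues: Cys3.

3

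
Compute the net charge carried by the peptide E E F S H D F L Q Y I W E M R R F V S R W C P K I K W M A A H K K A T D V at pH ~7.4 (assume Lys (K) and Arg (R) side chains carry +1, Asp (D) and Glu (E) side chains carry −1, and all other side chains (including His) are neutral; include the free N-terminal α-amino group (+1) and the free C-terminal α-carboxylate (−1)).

+2

Positive (K, R): R15, R16, R20, K24, K26, K32, K33 → +7.
Negative (D, E): E1, E2, D6, E13, D36 → −5.
The N-terminus (+1) and C-terminus (−1) cancel.
Net charge = (+7) + (−5) = +2.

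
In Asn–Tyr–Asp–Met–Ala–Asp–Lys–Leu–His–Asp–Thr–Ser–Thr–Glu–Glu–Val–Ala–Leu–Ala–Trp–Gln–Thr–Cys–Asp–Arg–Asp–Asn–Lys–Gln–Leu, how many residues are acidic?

The acidic residues are Asp (D) and Glu (E), whose side chains end in a carboxylate group.
Matching residues: Asp3, Asp6, Asp10, Glu14, Glu15, Asp24, Asp26.

7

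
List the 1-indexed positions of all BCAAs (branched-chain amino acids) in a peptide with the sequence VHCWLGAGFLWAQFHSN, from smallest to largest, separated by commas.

V, L, and I make up the branched-chain aliphatic group.
Matching residues: V1, L5, L10.

1, 5, 10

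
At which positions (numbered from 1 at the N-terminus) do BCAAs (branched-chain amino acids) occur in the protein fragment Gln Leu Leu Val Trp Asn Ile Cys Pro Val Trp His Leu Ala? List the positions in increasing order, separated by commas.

The BCAAs are Val, Leu, and Ile — aliphatic side chains with a branch point.
Matching residues: Leu2, Leu3, Val4, Ile7, Val10, Leu13.

2, 3, 4, 7, 10, 13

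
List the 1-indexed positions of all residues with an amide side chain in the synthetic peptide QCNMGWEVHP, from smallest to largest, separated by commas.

1, 3

The amide-side-chain residues are Asn (N) and Gln (Q).
Matching residues: Q1, N3.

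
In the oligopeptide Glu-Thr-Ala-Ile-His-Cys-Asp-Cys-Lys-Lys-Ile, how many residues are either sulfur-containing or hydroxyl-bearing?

Sulfur-containing: C, M. Hydroxyl-bearing: S, T, Y.
Sulfur-containing residues here: Cys6, Cys8 (2).
Hydroxyl-bearing residues here: Thr2 (1).
The two groups share no amino acid, so total = 2 + 1 = 3.

3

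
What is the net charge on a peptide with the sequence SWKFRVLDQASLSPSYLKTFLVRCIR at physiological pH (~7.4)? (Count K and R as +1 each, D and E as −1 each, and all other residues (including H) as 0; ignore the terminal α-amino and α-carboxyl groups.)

Positive (K, R): K3, R5, K18, R23, R26 → +5.
Negative (D, E): D8 → −1.
Net charge = (+5) + (−1) = +4.

+4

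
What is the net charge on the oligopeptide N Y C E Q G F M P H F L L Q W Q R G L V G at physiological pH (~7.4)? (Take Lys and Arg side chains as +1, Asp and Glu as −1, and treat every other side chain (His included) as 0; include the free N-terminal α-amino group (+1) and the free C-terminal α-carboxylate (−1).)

Positive (K, R): R17 → +1.
Negative (D, E): E4 → −1.
The N-terminus (+1) and C-terminus (−1) cancel.
Net charge = (+1) + (−1) = 0.

0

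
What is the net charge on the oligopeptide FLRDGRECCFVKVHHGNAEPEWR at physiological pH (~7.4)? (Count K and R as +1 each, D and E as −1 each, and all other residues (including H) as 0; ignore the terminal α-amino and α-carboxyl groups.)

0

Positive (K, R): R3, R6, K12, R23 → +4.
Negative (D, E): D4, E7, E19, E21 → −4.
Net charge = (+4) + (−4) = 0.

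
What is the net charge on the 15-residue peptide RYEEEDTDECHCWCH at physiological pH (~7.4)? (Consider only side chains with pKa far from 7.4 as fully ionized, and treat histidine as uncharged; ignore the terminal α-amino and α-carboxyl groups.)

At pH ~7.4 the Lys and Arg side chains are protonated (+1), the Asp and Glu side chains are deprotonated (−1), and with His taken as neutral all other side chains carry no charge.
Positive (K, R): R1 → +1.
Negative (D, E): E3, E4, E5, D6, D8, E9 → −6.
Net charge = (+1) + (−6) = −5.

-5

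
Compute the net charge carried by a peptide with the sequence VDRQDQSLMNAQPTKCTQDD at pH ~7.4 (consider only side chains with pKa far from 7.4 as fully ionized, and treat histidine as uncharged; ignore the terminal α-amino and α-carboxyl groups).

At pH ~7.4 the Lys and Arg side chains are protonated (+1), the Asp and Glu side chains are deprotonated (−1), and with His taken as neutral all other side chains carry no charge.
Positive (K, R): R3, K15 → +2.
Negative (D, E): D2, D5, D19, D20 → −4.
Net charge = (+2) + (−4) = −2.

-2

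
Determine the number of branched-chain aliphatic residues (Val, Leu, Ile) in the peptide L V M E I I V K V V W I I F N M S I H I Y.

11

Matching residues: L1, V2, I5, I6, V7, V9, V10, I12, I13, I18, I20.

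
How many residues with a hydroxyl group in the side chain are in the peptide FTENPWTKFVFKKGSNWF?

The –OH-bearing residues are Ser, Thr (aliphatic alcohols), and Tyr (phenol).
Matching residues: T2, T7, S15.

3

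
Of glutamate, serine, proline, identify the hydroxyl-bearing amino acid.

serine

S, T, and Y are the three residues with a side-chain hydroxyl.
Of the listed options, only serine belongs to this group.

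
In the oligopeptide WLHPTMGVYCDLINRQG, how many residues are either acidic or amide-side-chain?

Acidic: D, E. Amide-side-chain: N, Q.
Acidic residues here: D11 (1).
Amide-side-chain residues here: N14, Q16 (2).
The two groups share no amino acid, so total = 1 + 2 = 3.

3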